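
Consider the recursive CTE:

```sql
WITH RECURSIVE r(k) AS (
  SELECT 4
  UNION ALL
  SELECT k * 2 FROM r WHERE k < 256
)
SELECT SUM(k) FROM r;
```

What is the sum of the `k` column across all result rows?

508

Base: k=4.
Iteration 1: 4 < 256 holds -> k = 4 * 2 = 8.
Iteration 2: 8 < 256 holds -> k = 8 * 2 = 16.
Iteration 3: 16 < 256 holds -> k = 16 * 2 = 32.
Iteration 4: 32 < 256 holds -> k = 32 * 2 = 64.
Iteration 5: 64 < 256 holds -> k = 64 * 2 = 128.
Iteration 6: 128 < 256 holds -> k = 128 * 2 = 256.
Iteration 7: 256 < 256 fails; recursion stops.
SUM(k) = 4 + 8 + 16 + 32 + 64 + 128 + 256 = 508.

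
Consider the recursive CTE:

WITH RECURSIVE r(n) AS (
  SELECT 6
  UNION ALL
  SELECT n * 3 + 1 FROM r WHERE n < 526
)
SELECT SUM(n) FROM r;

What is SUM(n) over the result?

Base: n=6.
Iteration 1: 6 < 526 holds -> n = 6 * 3 + 1 = 19.
Iteration 2: 19 < 526 holds -> n = 19 * 3 + 1 = 58.
Iteration 3: 58 < 526 holds -> n = 58 * 3 + 1 = 175.
Iteration 4: 175 < 526 holds -> n = 175 * 3 + 1 = 526.
Iteration 5: 526 < 526 fails; recursion stops.
SUM(n) = 6 + 19 + 58 + 175 + 526 = 784.

784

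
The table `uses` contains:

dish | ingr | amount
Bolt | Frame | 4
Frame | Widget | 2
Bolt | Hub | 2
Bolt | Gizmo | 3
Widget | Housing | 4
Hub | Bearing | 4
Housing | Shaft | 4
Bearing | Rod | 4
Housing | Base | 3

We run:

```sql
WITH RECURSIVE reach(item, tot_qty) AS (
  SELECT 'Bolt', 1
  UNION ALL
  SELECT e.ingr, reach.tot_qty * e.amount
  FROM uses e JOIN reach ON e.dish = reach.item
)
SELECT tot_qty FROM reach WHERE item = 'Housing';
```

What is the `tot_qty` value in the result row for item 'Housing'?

Base: (Bolt, tot_qty=1).
Iteration 1: components of {Bolt} -> Frame = 1*4 = 4, Gizmo = 1*3 = 3, Hub = 1*2 = 2.
Iteration 2: components of {Frame,Gizmo,Hub} -> Bearing = 2*4 = 8, Widget = 4*2 = 8.
Iteration 3: components of {Bearing,Widget} -> Housing = 8*4 = 32, Rod = 8*4 = 32.
Iteration 4: components of {Housing,Rod} -> Base = 32*3 = 96, Shaft = 32*4 = 128.
Iteration 5: no further components; recursion stops.

32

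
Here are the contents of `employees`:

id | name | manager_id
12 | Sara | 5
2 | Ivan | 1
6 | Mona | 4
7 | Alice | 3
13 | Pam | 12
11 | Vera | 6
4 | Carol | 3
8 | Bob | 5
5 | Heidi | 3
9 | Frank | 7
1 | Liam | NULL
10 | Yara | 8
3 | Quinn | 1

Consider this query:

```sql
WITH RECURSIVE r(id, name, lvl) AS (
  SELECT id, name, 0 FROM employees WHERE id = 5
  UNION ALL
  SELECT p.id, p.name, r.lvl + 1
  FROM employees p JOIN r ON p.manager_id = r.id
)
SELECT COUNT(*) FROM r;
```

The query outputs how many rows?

Base: id=5 (Heidi) at lvl 0.
Iteration 1: rows with manager_id in {5} -> Bob (id 8, lvl 1), Sara (id 12, lvl 1).
Iteration 2: rows with manager_id in {8,12} -> Yara (id 10, lvl 2), Pam (id 13, lvl 2).
Iteration 3: no rows with manager_id in {10,13}; recursion stops.
Total rows emitted: 5.

5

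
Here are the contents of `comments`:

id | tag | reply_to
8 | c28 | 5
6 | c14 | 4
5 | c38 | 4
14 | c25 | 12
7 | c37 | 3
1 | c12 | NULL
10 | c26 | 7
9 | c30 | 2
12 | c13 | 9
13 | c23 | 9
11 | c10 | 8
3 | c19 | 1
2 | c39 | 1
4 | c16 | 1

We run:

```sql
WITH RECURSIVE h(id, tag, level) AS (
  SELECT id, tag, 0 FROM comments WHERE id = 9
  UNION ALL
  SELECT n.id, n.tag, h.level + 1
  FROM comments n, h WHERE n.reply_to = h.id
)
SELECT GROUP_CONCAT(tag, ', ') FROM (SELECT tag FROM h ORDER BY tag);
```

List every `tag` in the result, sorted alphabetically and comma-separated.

c13, c23, c25, c30

Base: id=9 (c30) at level 0.
Iteration 1: rows with reply_to in {9} -> c13 (id 12, level 1), c23 (id 13, level 1).
Iteration 2: rows with reply_to in {12,13} -> c25 (id 14, level 2).
Iteration 3: no rows with reply_to in {14}; recursion stops.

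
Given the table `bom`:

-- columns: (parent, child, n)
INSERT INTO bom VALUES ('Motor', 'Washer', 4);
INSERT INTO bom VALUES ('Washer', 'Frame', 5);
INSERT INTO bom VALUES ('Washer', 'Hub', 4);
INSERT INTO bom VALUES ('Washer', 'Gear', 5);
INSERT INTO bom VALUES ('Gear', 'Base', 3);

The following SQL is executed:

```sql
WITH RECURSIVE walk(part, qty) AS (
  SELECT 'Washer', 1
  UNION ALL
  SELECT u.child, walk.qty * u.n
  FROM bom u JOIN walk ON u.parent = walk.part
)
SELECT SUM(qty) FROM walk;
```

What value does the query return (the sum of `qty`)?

30

Base: (Washer, qty=1).
Iteration 1: components of {Washer} -> Frame = 1*5 = 5, Gear = 1*5 = 5, Hub = 1*4 = 4.
Iteration 2: components of {Frame,Gear,Hub} -> Base = 5*3 = 15.
Iteration 3: no further components; recursion stops.
SUM(qty) = 1 + 5 + 4 + 5 + 15 = 30.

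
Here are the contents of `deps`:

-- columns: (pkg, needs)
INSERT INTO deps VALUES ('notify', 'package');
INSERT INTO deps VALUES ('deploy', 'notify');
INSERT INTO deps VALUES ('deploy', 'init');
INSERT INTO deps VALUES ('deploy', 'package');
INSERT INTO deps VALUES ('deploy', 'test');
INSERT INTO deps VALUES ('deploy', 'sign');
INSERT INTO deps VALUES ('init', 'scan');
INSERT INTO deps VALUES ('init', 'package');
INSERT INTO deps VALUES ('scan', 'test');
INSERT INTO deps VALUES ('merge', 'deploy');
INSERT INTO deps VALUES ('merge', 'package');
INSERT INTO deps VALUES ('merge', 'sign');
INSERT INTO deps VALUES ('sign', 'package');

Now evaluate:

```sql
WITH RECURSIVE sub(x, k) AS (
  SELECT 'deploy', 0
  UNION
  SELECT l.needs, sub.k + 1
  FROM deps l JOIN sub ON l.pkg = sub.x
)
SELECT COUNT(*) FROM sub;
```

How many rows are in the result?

Base: (deploy, k=0).
Iteration 1: edges from {deploy} -> (init, k=1), (notify, k=1), (package, k=1), (sign, k=1), (test, k=1).
Iteration 2: edges from {init,notify,package,sign,test} -> (package, k=2), (scan, k=2). [UNION drops 2 duplicate row(s)]
Iteration 3: edges from {package,scan} -> (test, k=3).
Iteration 4: no outgoing edges from {test}; recursion stops.
Total rows emitted: 9.

9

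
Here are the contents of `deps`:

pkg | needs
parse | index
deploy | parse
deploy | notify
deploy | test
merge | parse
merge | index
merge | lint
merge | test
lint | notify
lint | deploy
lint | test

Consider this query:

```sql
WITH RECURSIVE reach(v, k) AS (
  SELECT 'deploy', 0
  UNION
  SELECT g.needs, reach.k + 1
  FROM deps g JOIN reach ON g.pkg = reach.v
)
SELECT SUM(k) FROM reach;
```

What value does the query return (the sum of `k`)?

Base: (deploy, k=0).
Iteration 1: edges from {deploy} -> (notify, k=1), (parse, k=1), (test, k=1).
Iteration 2: edges from {notify,parse,test} -> (index, k=2).
Iteration 3: no outgoing edges from {index}; recursion stops.
SUM(k) = 0 + 1 + 1 + 1 + 2 = 5.

5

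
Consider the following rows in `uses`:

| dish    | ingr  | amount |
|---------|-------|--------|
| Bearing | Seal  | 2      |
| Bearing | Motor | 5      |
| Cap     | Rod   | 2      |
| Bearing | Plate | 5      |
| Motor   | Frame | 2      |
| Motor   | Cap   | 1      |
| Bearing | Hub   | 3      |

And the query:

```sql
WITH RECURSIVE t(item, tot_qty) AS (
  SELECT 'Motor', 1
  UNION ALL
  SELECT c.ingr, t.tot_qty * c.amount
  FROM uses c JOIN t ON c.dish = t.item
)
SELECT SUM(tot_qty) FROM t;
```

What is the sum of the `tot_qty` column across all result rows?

6

Base: (Motor, tot_qty=1).
Iteration 1: components of {Motor} -> Cap = 1*1 = 1, Frame = 1*2 = 2.
Iteration 2: components of {Cap,Frame} -> Rod = 1*2 = 2.
Iteration 3: no further components; recursion stops.
SUM(tot_qty) = 1 + 2 + 1 + 2 = 6.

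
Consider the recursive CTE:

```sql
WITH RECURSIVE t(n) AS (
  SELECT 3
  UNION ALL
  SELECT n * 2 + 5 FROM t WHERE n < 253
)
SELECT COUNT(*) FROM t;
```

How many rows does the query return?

Base: n=3.
Iteration 1: 3 < 253 holds -> n = 3 * 2 + 5 = 11.
Iteration 2: 11 < 253 holds -> n = 11 * 2 + 5 = 27.
Iteration 3: 27 < 253 holds -> n = 27 * 2 + 5 = 59.
Iteration 4: 59 < 253 holds -> n = 59 * 2 + 5 = 123.
Iteration 5: 123 < 253 holds -> n = 123 * 2 + 5 = 251.
Iteration 6: 251 < 253 holds -> n = 251 * 2 + 5 = 507.
Iteration 7: 507 < 253 fails; recursion stops.
Total rows emitted: 7.

7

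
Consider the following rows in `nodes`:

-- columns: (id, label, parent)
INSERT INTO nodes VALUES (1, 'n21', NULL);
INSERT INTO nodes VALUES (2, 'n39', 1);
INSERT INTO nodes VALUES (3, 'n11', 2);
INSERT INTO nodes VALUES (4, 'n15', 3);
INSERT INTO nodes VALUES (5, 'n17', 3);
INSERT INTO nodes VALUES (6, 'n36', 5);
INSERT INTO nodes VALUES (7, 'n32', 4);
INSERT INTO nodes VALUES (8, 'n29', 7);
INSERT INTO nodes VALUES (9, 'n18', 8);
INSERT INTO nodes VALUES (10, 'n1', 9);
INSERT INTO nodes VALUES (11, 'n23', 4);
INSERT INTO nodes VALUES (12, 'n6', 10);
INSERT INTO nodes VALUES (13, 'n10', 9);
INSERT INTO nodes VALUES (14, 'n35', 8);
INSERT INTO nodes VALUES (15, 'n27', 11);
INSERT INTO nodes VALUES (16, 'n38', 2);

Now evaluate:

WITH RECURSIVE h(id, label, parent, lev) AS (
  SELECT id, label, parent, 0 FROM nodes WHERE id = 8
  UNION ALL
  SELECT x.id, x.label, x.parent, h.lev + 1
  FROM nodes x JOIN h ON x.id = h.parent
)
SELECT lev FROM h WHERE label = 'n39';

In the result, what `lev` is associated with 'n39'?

Base: id=8 (n29), parent=7, lev 0.
Iteration 1: join on id=7 -> n32 (id 7, parent=4, lev 1).
Iteration 2: join on id=4 -> n15 (id 4, parent=3, lev 2).
Iteration 3: join on id=3 -> n11 (id 3, parent=2, lev 3).
Iteration 4: join on id=2 -> n39 (id 2, parent=1, lev 4).
Iteration 5: join on id=1 -> n21 (id 1, parent=NULL, lev 5).
Iteration 6: parent is NULL; no match; recursion stops.

4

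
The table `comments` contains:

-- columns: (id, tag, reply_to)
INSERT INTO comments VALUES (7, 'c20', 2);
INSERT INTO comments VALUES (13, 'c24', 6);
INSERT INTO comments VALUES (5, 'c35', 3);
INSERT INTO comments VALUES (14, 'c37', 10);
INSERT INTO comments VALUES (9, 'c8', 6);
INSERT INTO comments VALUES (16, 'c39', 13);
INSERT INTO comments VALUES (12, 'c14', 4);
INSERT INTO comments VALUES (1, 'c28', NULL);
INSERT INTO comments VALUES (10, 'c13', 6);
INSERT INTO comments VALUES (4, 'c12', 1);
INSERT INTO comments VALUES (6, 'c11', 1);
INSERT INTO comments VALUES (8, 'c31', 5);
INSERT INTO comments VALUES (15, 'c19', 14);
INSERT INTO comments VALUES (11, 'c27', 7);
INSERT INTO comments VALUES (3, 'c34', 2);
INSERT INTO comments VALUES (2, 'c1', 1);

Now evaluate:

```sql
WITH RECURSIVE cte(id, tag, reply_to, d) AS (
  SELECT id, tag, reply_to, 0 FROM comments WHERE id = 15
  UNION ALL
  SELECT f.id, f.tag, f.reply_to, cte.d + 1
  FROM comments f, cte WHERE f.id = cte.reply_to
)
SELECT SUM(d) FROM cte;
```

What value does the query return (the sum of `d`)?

Base: id=15 (c19), reply_to=14, d 0.
Iteration 1: join on id=14 -> c37 (id 14, reply_to=10, d 1).
Iteration 2: join on id=10 -> c13 (id 10, reply_to=6, d 2).
Iteration 3: join on id=6 -> c11 (id 6, reply_to=1, d 3).
Iteration 4: join on id=1 -> c28 (id 1, reply_to=NULL, d 4).
Iteration 5: reply_to is NULL; no match; recursion stops.
SUM(d) = 0 + 1 + 2 + 3 + 4 = 10.

10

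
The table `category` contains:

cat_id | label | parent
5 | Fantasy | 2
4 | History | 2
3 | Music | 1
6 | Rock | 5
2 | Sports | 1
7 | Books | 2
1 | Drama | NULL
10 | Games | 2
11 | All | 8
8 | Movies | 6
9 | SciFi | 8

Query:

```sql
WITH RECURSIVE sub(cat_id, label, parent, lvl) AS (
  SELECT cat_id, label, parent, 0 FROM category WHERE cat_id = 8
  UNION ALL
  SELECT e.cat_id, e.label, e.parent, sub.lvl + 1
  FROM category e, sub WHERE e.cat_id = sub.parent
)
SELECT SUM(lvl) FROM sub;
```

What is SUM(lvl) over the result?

10

Base: cat_id=8 (Movies), parent=6, lvl 0.
Iteration 1: join on cat_id=6 -> Rock (id 6, parent=5, lvl 1).
Iteration 2: join on cat_id=5 -> Fantasy (id 5, parent=2, lvl 2).
Iteration 3: join on cat_id=2 -> Sports (id 2, parent=1, lvl 3).
Iteration 4: join on cat_id=1 -> Drama (id 1, parent=NULL, lvl 4).
Iteration 5: parent is NULL; no match; recursion stops.
SUM(lvl) = 0 + 1 + 2 + 3 + 4 = 10.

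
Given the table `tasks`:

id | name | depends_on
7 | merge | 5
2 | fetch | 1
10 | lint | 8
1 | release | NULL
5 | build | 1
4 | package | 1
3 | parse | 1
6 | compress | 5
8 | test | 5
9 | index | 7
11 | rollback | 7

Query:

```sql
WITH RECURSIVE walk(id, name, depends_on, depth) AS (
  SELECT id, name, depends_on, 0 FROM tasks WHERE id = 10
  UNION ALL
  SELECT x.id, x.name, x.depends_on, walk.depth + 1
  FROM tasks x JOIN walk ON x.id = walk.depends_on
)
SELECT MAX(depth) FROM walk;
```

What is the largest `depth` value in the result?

3

Base: id=10 (lint), depends_on=8, depth 0.
Iteration 1: join on id=8 -> test (id 8, depends_on=5, depth 1).
Iteration 2: join on id=5 -> build (id 5, depends_on=1, depth 2).
Iteration 3: join on id=1 -> release (id 1, depends_on=NULL, depth 3).
Iteration 4: depends_on is NULL; no match; recursion stops.
depth values: 0, 1, 2, 3; the maximum is 3.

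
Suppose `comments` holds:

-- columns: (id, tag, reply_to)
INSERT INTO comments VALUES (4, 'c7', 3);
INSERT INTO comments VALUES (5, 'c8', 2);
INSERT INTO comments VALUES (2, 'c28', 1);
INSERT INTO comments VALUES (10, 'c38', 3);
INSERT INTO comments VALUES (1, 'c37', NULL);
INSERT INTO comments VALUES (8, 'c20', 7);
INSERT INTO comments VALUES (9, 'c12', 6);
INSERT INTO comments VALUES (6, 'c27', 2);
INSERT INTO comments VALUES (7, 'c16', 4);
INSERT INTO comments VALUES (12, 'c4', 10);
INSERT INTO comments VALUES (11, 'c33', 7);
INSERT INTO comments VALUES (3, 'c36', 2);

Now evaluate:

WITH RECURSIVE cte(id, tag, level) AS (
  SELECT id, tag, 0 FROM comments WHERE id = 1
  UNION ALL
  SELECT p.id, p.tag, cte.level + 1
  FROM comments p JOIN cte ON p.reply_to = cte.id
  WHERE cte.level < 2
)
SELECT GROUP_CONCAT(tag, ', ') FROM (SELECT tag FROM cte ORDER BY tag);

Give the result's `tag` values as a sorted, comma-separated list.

Base: id=1 (c37) at level 0.
Iteration 1: rows with reply_to in {1} -> c28 (id 2, level 1).
Iteration 2: rows with reply_to in {2} -> c36 (id 3, level 2), c8 (id 5, level 2), c27 (id 6, level 2).
Iteration 3: level < 2 fails for all current rows; recursion stops.

c27, c28, c36, c37, c8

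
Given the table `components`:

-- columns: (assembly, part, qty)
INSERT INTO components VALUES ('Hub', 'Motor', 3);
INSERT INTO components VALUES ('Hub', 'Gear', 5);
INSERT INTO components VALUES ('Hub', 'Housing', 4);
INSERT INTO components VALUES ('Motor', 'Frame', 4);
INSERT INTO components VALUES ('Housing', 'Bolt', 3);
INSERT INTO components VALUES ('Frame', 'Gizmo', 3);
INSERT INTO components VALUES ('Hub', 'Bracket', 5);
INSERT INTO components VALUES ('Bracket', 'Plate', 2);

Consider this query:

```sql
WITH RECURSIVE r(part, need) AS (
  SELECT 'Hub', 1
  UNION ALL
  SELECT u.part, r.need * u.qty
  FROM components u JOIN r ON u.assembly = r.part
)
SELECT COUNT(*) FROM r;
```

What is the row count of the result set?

Base: (Hub, need=1).
Iteration 1: components of {Hub} -> Bracket = 1*5 = 5, Gear = 1*5 = 5, Housing = 1*4 = 4, Motor = 1*3 = 3.
Iteration 2: components of {Bracket,Gear,Housing,Motor} -> Bolt = 4*3 = 12, Frame = 3*4 = 12, Plate = 5*2 = 10.
Iteration 3: components of {Bolt,Frame,Plate} -> Gizmo = 12*3 = 36.
Iteration 4: no further components; recursion stops.
Total rows emitted: 9.

9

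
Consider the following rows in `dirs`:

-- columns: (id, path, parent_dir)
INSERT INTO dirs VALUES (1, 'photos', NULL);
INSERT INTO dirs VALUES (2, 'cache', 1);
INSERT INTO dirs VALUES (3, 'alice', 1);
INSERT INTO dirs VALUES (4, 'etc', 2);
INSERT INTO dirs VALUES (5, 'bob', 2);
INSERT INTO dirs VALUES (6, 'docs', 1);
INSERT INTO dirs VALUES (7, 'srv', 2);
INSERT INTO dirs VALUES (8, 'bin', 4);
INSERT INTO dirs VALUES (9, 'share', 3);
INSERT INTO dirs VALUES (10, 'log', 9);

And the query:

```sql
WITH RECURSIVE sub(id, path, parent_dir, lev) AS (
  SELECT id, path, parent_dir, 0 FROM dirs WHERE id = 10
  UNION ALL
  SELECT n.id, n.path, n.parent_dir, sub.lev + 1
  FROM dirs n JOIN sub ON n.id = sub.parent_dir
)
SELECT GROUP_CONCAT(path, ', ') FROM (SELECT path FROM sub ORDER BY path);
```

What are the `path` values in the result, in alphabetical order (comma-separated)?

alice, log, photos, share

Base: id=10 (log), parent_dir=9, lev 0.
Iteration 1: join on id=9 -> share (id 9, parent_dir=3, lev 1).
Iteration 2: join on id=3 -> alice (id 3, parent_dir=1, lev 2).
Iteration 3: join on id=1 -> photos (id 1, parent_dir=NULL, lev 3).
Iteration 4: parent_dir is NULL; no match; recursion stops.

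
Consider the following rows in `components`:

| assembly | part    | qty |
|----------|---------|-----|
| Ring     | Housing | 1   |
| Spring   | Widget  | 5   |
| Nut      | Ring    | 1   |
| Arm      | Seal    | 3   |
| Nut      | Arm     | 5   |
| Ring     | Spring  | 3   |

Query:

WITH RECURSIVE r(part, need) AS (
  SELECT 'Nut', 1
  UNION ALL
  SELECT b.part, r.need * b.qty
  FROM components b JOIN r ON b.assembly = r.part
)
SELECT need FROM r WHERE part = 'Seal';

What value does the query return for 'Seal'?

15

Base: (Nut, need=1).
Iteration 1: components of {Nut} -> Arm = 1*5 = 5, Ring = 1*1 = 1.
Iteration 2: components of {Arm,Ring} -> Housing = 1*1 = 1, Seal = 5*3 = 15, Spring = 1*3 = 3.
Iteration 3: components of {Housing,Seal,Spring} -> Widget = 3*5 = 15.
Iteration 4: no further components; recursion stops.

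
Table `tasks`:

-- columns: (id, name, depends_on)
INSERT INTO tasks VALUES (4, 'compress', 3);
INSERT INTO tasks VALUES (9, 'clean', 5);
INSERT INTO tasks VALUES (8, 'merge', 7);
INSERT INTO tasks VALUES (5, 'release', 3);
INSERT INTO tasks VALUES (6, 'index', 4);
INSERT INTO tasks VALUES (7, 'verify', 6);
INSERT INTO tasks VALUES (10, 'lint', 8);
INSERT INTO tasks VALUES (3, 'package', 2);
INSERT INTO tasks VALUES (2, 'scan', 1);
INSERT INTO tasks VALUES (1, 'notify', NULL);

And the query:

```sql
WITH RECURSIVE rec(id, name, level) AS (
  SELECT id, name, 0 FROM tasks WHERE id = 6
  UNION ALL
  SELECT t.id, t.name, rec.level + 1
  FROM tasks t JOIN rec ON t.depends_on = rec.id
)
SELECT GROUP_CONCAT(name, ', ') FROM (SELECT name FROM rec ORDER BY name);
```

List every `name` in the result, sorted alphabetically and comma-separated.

Base: id=6 (index) at level 0.
Iteration 1: rows with depends_on in {6} -> verify (id 7, level 1).
Iteration 2: rows with depends_on in {7} -> merge (id 8, level 2).
Iteration 3: rows with depends_on in {8} -> lint (id 10, level 3).
Iteration 4: no rows with depends_on in {10}; recursion stops.

index, lint, merge, verify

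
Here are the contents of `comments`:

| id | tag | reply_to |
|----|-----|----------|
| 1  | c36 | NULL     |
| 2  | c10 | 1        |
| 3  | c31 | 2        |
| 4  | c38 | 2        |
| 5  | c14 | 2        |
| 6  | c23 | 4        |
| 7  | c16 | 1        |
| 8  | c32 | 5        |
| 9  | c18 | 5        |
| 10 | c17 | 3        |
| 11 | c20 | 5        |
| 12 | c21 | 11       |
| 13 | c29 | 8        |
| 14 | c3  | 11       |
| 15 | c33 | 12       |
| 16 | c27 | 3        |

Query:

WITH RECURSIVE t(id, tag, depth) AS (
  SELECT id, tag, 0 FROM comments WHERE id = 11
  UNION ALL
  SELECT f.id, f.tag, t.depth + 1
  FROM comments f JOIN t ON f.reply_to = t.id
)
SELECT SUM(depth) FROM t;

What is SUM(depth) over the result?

4

Base: id=11 (c20) at depth 0.
Iteration 1: rows with reply_to in {11} -> c21 (id 12, depth 1), c3 (id 14, depth 1).
Iteration 2: rows with reply_to in {12,14} -> c33 (id 15, depth 2).
Iteration 3: no rows with reply_to in {15}; recursion stops.
SUM(depth) = 0 + 1 + 1 + 2 = 4.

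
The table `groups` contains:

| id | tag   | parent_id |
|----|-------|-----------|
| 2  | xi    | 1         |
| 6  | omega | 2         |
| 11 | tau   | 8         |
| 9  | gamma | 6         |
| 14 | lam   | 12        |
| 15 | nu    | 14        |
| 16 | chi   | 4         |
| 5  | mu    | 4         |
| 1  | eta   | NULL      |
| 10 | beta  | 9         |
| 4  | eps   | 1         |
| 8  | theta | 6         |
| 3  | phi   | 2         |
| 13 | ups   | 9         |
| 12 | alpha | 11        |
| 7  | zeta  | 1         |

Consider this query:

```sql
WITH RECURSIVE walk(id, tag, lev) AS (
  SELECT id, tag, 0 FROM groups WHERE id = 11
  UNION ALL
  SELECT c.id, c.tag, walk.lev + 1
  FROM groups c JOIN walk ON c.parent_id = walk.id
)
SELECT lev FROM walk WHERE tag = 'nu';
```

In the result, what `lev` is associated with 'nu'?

Base: id=11 (tau) at lev 0.
Iteration 1: rows with parent_id in {11} -> alpha (id 12, lev 1).
Iteration 2: rows with parent_id in {12} -> lam (id 14, lev 2).
Iteration 3: rows with parent_id in {14} -> nu (id 15, lev 3).
Iteration 4: no rows with parent_id in {15}; recursion stops.

3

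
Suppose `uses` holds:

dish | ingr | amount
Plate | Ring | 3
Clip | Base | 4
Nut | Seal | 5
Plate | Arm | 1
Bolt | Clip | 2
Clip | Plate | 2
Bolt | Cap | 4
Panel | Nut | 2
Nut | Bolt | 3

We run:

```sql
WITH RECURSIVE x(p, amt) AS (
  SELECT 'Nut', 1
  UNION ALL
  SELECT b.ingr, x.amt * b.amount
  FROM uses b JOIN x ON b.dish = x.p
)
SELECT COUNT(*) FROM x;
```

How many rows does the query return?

Base: (Nut, amt=1).
Iteration 1: components of {Nut} -> Bolt = 1*3 = 3, Seal = 1*5 = 5.
Iteration 2: components of {Bolt,Seal} -> Cap = 3*4 = 12, Clip = 3*2 = 6.
Iteration 3: components of {Cap,Clip} -> Base = 6*4 = 24, Plate = 6*2 = 12.
Iteration 4: components of {Base,Plate} -> Arm = 12*1 = 12, Ring = 12*3 = 36.
Iteration 5: no further components; recursion stops.
Total rows emitted: 9.

9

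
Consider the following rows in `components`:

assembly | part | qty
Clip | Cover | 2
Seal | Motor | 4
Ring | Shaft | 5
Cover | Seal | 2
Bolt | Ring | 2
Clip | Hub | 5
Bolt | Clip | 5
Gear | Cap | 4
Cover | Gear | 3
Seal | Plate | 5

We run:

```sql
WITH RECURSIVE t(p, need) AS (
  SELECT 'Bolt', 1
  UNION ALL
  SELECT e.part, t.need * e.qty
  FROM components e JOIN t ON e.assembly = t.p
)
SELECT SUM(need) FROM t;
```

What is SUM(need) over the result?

Base: (Bolt, need=1).
Iteration 1: components of {Bolt} -> Clip = 1*5 = 5, Ring = 1*2 = 2.
Iteration 2: components of {Clip,Ring} -> Cover = 5*2 = 10, Hub = 5*5 = 25, Shaft = 2*5 = 10.
Iteration 3: components of {Cover,Hub,Shaft} -> Gear = 10*3 = 30, Seal = 10*2 = 20.
Iteration 4: components of {Gear,Seal} -> Cap = 30*4 = 120, Motor = 20*4 = 80, Plate = 20*5 = 100.
Iteration 5: no further components; recursion stops.
SUM(need) = 1 + 5 + 2 + 10 + 25 + 10 + 30 + 20 + 120 + 80 + 100 = 403.

403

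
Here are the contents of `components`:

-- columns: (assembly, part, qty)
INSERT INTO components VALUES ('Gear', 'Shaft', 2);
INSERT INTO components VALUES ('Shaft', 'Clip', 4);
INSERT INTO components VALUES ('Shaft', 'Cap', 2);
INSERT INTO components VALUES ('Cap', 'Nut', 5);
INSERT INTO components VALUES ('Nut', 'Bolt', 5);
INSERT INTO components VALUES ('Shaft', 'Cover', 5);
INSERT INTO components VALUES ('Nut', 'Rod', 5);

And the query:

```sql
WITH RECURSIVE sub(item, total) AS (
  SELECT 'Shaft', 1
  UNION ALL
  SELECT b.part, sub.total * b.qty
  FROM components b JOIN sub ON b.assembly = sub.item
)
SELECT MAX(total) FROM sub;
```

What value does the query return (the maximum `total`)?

50

Base: (Shaft, total=1).
Iteration 1: components of {Shaft} -> Cap = 1*2 = 2, Clip = 1*4 = 4, Cover = 1*5 = 5.
Iteration 2: components of {Cap,Clip,Cover} -> Nut = 2*5 = 10.
Iteration 3: components of {Nut} -> Bolt = 10*5 = 50, Rod = 10*5 = 50.
Iteration 4: no further components; recursion stops.
total values: 1, 4, 2, 5, 10, 50, 50; the maximum is 50.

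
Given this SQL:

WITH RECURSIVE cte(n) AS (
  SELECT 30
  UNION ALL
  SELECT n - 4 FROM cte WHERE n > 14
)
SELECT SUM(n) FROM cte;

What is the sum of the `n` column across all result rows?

Base: n=30.
Iteration 1: 30 > 14 holds -> n = 30 - 4 = 26.
Iteration 2: 26 > 14 holds -> n = 26 - 4 = 22.
Iteration 3: 22 > 14 holds -> n = 22 - 4 = 18.
Iteration 4: 18 > 14 holds -> n = 18 - 4 = 14.
Iteration 5: 14 > 14 fails; recursion stops.
SUM(n) = 30 + 26 + 22 + 18 + 14 = 110.

110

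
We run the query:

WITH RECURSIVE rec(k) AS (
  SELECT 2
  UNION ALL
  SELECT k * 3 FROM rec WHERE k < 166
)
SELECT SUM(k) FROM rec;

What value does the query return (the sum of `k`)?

Base: k=2.
Iteration 1: 2 < 166 holds -> k = 2 * 3 = 6.
Iteration 2: 6 < 166 holds -> k = 6 * 3 = 18.
Iteration 3: 18 < 166 holds -> k = 18 * 3 = 54.
Iteration 4: 54 < 166 holds -> k = 54 * 3 = 162.
Iteration 5: 162 < 166 holds -> k = 162 * 3 = 486.
Iteration 6: 486 < 166 fails; recursion stops.
SUM(k) = 2 + 6 + 18 + 54 + 162 + 486 = 728.

728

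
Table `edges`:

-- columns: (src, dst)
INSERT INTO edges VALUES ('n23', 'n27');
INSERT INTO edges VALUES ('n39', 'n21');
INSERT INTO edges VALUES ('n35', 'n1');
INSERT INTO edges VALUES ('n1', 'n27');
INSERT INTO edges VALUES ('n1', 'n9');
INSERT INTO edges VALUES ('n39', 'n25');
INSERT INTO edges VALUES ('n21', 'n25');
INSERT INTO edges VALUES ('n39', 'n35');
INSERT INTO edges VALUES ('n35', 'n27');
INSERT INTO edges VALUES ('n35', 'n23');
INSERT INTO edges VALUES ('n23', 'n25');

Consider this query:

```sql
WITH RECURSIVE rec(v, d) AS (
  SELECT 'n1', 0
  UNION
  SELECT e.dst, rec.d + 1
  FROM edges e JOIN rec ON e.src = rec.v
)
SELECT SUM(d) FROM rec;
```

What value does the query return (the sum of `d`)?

Base: (n1, d=0).
Iteration 1: edges from {n1} -> (n27, d=1), (n9, d=1).
Iteration 2: no outgoing edges from {n27,n9}; recursion stops.
SUM(d) = 0 + 1 + 1 = 2.

2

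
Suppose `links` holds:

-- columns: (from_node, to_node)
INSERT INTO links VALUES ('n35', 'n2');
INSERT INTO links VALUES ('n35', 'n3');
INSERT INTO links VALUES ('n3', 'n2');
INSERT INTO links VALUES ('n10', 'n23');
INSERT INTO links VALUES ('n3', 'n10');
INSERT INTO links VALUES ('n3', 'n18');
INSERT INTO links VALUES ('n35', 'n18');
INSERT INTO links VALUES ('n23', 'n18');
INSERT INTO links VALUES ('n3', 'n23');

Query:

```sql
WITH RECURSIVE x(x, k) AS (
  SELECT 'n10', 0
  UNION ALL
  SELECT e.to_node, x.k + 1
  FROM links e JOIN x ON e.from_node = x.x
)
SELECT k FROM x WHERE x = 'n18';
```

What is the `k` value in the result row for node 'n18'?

Base: (n10, k=0).
Iteration 1: edges from {n10} -> (n23, k=1).
Iteration 2: edges from {n23} -> (n18, k=2).
Iteration 3: no outgoing edges from {n18}; recursion stops.

2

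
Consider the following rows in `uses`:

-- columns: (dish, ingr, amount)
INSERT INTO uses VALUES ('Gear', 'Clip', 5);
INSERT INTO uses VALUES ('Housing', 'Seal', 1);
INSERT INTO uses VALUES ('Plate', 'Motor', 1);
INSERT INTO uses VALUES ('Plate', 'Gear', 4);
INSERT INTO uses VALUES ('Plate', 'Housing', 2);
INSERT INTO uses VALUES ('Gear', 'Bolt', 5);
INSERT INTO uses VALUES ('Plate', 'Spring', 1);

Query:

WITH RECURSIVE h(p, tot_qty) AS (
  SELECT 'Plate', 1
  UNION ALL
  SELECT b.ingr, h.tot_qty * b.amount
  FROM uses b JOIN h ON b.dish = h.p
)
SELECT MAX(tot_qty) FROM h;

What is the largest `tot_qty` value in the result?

Base: (Plate, tot_qty=1).
Iteration 1: components of {Plate} -> Gear = 1*4 = 4, Housing = 1*2 = 2, Motor = 1*1 = 1, Spring = 1*1 = 1.
Iteration 2: components of {Gear,Housing,Motor,Spring} -> Bolt = 4*5 = 20, Clip = 4*5 = 20, Seal = 2*1 = 2.
Iteration 3: no further components; recursion stops.
tot_qty values: 1, 1, 4, 2, 1, 20, 20, 2; the maximum is 20.

20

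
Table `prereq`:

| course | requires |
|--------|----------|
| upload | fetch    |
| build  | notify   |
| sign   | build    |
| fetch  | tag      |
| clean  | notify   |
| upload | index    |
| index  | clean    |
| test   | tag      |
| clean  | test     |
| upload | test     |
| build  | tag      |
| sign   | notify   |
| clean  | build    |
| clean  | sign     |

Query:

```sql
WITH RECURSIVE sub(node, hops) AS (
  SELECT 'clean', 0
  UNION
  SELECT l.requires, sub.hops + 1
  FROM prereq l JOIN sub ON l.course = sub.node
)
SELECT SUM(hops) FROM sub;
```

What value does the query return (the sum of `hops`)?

16

Base: (clean, hops=0).
Iteration 1: edges from {clean} -> (build, hops=1), (notify, hops=1), (sign, hops=1), (test, hops=1).
Iteration 2: edges from {build,notify,sign,test} -> (build, hops=2), (notify, hops=2), (tag, hops=2). [UNION drops 2 duplicate row(s)]
Iteration 3: edges from {build,notify,tag} -> (notify, hops=3), (tag, hops=3).
Iteration 4: no outgoing edges from {notify,tag}; recursion stops.
SUM(hops) = 0 + 1 + 1 + 1 + 1 + 2 + 2 + 2 + 3 + 3 = 16.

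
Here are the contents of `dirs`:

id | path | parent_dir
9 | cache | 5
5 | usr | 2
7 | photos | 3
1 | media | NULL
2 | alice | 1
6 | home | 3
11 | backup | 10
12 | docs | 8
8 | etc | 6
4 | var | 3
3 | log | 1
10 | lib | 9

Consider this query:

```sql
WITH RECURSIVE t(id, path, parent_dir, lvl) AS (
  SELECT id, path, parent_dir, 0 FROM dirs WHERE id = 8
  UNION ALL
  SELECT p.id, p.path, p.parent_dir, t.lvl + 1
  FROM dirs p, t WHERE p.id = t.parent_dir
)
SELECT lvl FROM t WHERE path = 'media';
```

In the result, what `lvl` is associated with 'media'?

3

Base: id=8 (etc), parent_dir=6, lvl 0.
Iteration 1: join on id=6 -> home (id 6, parent_dir=3, lvl 1).
Iteration 2: join on id=3 -> log (id 3, parent_dir=1, lvl 2).
Iteration 3: join on id=1 -> media (id 1, parent_dir=NULL, lvl 3).
Iteration 4: parent_dir is NULL; no match; recursion stops.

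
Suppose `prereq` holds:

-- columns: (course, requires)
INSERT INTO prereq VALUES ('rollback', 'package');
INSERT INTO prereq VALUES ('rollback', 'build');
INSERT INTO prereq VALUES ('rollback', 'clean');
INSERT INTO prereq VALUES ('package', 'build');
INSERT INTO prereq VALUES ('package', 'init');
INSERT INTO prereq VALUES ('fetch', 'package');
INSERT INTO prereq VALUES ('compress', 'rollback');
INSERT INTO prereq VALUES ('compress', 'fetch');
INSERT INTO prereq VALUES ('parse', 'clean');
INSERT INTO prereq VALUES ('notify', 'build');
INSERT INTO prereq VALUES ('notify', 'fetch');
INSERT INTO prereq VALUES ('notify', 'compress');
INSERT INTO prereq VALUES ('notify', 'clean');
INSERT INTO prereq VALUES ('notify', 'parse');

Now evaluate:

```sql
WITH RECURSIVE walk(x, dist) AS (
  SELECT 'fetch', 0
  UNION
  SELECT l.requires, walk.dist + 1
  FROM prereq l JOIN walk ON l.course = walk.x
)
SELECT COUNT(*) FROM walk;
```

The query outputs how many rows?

4

Base: (fetch, dist=0).
Iteration 1: edges from {fetch} -> (package, dist=1).
Iteration 2: edges from {package} -> (build, dist=2), (init, dist=2).
Iteration 3: no outgoing edges from {build,init}; recursion stops.
Total rows emitted: 4.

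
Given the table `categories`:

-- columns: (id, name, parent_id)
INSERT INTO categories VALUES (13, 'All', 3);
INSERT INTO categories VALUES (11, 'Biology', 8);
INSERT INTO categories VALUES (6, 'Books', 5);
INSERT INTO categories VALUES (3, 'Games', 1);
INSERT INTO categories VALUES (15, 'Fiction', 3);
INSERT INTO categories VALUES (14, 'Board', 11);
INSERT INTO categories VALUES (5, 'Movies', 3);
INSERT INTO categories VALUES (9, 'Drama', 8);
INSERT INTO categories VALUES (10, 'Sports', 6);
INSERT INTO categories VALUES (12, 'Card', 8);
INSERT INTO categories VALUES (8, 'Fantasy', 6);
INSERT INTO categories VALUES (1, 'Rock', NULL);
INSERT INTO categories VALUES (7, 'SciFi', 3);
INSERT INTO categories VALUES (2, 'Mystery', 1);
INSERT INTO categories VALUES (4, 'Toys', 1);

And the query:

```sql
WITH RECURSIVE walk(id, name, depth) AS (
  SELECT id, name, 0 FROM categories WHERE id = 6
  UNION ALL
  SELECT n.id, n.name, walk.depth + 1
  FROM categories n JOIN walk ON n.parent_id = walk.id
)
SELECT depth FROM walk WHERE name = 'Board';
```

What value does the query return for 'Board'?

3

Base: id=6 (Books) at depth 0.
Iteration 1: rows with parent_id in {6} -> Fantasy (id 8, depth 1), Sports (id 10, depth 1).
Iteration 2: rows with parent_id in {8,10} -> Drama (id 9, depth 2), Biology (id 11, depth 2), Card (id 12, depth 2).
Iteration 3: rows with parent_id in {9,11,12} -> Board (id 14, depth 3).
Iteration 4: no rows with parent_id in {14}; recursion stops.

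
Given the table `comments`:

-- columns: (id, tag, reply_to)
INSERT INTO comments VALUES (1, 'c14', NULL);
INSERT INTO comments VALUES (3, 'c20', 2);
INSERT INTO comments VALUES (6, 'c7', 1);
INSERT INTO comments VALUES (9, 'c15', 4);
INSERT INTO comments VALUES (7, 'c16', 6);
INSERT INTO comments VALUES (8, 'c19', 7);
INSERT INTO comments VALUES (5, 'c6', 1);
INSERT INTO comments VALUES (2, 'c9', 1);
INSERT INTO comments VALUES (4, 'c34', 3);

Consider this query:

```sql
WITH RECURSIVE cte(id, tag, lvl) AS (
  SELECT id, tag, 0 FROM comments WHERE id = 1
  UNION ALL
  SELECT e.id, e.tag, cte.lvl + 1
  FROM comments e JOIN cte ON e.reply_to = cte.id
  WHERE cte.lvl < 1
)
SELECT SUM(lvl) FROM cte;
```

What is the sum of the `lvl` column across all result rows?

Base: id=1 (c14) at lvl 0.
Iteration 1: rows with reply_to in {1} -> c9 (id 2, lvl 1), c6 (id 5, lvl 1), c7 (id 6, lvl 1).
Iteration 2: lvl < 1 fails for all current rows; recursion stops.
SUM(lvl) = 0 + 1 + 1 + 1 = 3.

3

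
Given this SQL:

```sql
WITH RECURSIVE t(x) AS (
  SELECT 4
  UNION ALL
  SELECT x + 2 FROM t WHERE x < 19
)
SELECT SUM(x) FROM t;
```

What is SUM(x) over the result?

Base: x=4.
Iteration 1: 4 < 19 holds -> x = 4 + 2 = 6.
Iteration 2: 6 < 19 holds -> x = 6 + 2 = 8.
Iteration 3: 8 < 19 holds -> x = 8 + 2 = 10.
Iteration 4: 10 < 19 holds -> x = 10 + 2 = 12.
Iteration 5: 12 < 19 holds -> x = 12 + 2 = 14.
Iteration 6: 14 < 19 holds -> x = 14 + 2 = 16.
Iteration 7: 16 < 19 holds -> x = 16 + 2 = 18.
Iteration 8: 18 < 19 holds -> x = 18 + 2 = 20.
Iteration 9: 20 < 19 fails; recursion stops.
SUM(x) = 4 + 6 + 8 + 10 + 12 + 14 + 16 + 18 + 20 = 108.

108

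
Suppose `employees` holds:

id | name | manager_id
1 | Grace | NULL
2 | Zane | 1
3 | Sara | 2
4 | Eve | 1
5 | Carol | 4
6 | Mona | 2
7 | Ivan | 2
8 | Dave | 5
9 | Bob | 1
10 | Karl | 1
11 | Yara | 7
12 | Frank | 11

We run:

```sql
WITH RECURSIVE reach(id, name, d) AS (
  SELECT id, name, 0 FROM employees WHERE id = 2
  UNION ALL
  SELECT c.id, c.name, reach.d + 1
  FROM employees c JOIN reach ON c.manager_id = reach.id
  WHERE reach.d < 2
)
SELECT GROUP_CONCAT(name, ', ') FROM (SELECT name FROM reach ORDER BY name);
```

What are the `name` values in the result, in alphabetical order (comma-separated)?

Base: id=2 (Zane) at d 0.
Iteration 1: rows with manager_id in {2} -> Sara (id 3, d 1), Mona (id 6, d 1), Ivan (id 7, d 1).
Iteration 2: rows with manager_id in {3,6,7} -> Yara (id 11, d 2).
Iteration 3: d < 2 fails for all current rows; recursion stops.

Ivan, Mona, Sara, Yara, Zane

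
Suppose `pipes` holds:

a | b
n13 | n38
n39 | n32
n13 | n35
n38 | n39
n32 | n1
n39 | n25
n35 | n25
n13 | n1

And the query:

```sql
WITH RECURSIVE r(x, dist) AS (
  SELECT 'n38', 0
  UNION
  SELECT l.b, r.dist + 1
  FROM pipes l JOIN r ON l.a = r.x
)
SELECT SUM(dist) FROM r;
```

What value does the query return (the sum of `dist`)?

8

Base: (n38, dist=0).
Iteration 1: edges from {n38} -> (n39, dist=1).
Iteration 2: edges from {n39} -> (n25, dist=2), (n32, dist=2).
Iteration 3: edges from {n25,n32} -> (n1, dist=3).
Iteration 4: no outgoing edges from {n1}; recursion stops.
SUM(dist) = 0 + 1 + 2 + 2 + 3 = 8.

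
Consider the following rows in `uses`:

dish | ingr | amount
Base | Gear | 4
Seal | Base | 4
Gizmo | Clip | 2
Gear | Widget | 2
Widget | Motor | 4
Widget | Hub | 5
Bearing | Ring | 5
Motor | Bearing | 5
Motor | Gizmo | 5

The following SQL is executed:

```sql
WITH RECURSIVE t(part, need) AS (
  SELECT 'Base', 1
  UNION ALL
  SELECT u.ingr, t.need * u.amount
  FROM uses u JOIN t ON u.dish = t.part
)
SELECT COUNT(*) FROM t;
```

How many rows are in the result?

9

Base: (Base, need=1).
Iteration 1: components of {Base} -> Gear = 1*4 = 4.
Iteration 2: components of {Gear} -> Widget = 4*2 = 8.
Iteration 3: components of {Widget} -> Hub = 8*5 = 40, Motor = 8*4 = 32.
Iteration 4: components of {Hub,Motor} -> Bearing = 32*5 = 160, Gizmo = 32*5 = 160.
Iteration 5: components of {Bearing,Gizmo} -> Clip = 160*2 = 320, Ring = 160*5 = 800.
Iteration 6: no further components; recursion stops.
Total rows emitted: 9.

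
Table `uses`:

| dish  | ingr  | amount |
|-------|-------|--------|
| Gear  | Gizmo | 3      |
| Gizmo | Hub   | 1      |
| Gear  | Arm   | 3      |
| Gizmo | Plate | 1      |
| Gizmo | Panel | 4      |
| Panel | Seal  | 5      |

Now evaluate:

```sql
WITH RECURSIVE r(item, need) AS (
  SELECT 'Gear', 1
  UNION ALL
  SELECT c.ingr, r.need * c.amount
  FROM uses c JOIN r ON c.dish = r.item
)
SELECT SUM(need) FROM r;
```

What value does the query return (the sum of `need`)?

Base: (Gear, need=1).
Iteration 1: components of {Gear} -> Arm = 1*3 = 3, Gizmo = 1*3 = 3.
Iteration 2: components of {Arm,Gizmo} -> Hub = 3*1 = 3, Panel = 3*4 = 12, Plate = 3*1 = 3.
Iteration 3: components of {Hub,Panel,Plate} -> Seal = 12*5 = 60.
Iteration 4: no further components; recursion stops.
SUM(need) = 1 + 3 + 3 + 3 + 3 + 12 + 60 = 85.

85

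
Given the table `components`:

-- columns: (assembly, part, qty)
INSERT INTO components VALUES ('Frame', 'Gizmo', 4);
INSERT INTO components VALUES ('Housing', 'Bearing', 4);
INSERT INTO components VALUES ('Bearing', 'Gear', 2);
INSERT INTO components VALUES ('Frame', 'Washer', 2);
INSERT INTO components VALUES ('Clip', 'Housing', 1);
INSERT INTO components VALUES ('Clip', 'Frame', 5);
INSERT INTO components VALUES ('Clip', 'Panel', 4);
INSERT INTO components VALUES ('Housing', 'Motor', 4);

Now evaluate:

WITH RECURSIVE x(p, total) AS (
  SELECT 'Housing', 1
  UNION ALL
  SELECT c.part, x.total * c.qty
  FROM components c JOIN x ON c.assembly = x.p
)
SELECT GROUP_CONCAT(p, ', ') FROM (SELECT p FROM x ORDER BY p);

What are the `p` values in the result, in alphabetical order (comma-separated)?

Bearing, Gear, Housing, Motor

Base: (Housing, total=1).
Iteration 1: components of {Housing} -> Bearing = 1*4 = 4, Motor = 1*4 = 4.
Iteration 2: components of {Bearing,Motor} -> Gear = 4*2 = 8.
Iteration 3: no further components; recursion stops.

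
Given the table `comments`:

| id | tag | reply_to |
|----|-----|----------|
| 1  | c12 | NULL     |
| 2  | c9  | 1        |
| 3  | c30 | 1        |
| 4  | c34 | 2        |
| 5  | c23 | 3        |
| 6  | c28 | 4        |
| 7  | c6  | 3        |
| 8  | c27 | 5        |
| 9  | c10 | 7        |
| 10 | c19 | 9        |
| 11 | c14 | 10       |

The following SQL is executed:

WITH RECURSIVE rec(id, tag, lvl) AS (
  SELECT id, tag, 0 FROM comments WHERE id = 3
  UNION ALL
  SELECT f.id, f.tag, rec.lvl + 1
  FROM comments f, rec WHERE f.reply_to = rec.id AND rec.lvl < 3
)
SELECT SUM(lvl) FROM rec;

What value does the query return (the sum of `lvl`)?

Base: id=3 (c30) at lvl 0.
Iteration 1: rows with reply_to in {3} -> c23 (id 5, lvl 1), c6 (id 7, lvl 1).
Iteration 2: rows with reply_to in {5,7} -> c27 (id 8, lvl 2), c10 (id 9, lvl 2).
Iteration 3: rows with reply_to in {8,9} -> c19 (id 10, lvl 3).
Iteration 4: lvl < 3 fails for all current rows; recursion stops.
SUM(lvl) = 0 + 1 + 1 + 2 + 2 + 3 = 9.

9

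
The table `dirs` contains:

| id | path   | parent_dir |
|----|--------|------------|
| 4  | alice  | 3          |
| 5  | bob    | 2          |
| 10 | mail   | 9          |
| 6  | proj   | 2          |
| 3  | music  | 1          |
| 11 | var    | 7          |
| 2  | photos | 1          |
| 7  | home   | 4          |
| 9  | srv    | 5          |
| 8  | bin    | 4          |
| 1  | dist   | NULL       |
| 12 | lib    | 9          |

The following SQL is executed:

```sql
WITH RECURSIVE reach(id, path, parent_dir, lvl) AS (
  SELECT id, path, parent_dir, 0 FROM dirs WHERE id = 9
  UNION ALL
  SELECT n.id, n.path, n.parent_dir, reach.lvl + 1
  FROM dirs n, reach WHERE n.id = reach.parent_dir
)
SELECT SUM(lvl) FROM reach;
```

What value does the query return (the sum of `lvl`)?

6

Base: id=9 (srv), parent_dir=5, lvl 0.
Iteration 1: join on id=5 -> bob (id 5, parent_dir=2, lvl 1).
Iteration 2: join on id=2 -> photos (id 2, parent_dir=1, lvl 2).
Iteration 3: join on id=1 -> dist (id 1, parent_dir=NULL, lvl 3).
Iteration 4: parent_dir is NULL; no match; recursion stops.
SUM(lvl) = 0 + 1 + 2 + 3 = 6.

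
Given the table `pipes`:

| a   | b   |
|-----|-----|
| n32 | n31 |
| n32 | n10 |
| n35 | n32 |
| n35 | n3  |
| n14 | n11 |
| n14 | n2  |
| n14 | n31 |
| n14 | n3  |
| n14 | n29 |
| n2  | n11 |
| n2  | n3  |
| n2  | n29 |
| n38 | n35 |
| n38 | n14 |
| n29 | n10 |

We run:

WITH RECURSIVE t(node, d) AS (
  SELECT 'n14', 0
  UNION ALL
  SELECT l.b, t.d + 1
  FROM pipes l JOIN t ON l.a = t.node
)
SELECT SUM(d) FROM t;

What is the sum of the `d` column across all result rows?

16

Base: (n14, d=0).
Iteration 1: edges from {n14} -> (n11, d=1), (n2, d=1), (n29, d=1), (n3, d=1), (n31, d=1).
Iteration 2: edges from {n11,n2,n29,n3,n31} -> (n10, d=2), (n11, d=2), (n29, d=2), (n3, d=2).
Iteration 3: edges from {n10,n11,n29,n3} -> (n10, d=3).
Iteration 4: no outgoing edges from {n10}; recursion stops.
SUM(d) = 0 + 1 + 1 + 1 + 1 + 1 + 2 + 2 + 2 + 2 + 3 = 16.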